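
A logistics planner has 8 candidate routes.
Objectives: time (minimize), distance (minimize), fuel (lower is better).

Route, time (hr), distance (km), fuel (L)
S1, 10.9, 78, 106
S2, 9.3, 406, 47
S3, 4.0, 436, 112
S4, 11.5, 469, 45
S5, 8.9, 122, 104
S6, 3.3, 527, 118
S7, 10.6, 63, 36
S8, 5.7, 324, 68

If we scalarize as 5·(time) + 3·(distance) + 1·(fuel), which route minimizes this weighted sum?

S1: 5·10.9 + 3·78 + 1·106 = 394.5
S2: 5·9.3 + 3·406 + 1·47 = 1311.5
S3: 5·4.0 + 3·436 + 1·112 = 1440.0
S4: 5·11.5 + 3·469 + 1·45 = 1509.5
S5: 5·8.9 + 3·122 + 1·104 = 514.5
S6: 5·3.3 + 3·527 + 1·118 = 1715.5
S7: 5·10.6 + 3·63 + 1·36 = 278.0
S8: 5·5.7 + 3·324 + 1·68 = 1068.5
Lowest: S7 at 278.0.

S7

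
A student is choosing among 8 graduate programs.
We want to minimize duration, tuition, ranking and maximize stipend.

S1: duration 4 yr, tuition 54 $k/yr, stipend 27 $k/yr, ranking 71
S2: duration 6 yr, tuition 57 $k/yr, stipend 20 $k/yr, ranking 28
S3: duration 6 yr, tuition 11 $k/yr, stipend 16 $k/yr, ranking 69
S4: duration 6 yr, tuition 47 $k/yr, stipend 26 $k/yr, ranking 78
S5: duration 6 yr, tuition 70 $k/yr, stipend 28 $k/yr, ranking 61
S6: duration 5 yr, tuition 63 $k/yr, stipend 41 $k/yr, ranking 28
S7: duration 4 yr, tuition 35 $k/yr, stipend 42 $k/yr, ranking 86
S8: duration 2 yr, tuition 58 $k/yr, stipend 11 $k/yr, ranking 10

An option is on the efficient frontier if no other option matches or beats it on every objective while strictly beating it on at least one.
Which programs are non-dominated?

S1, S2, S3, S4, S6, S7, S8

S1: not dominated.
S2: not dominated.
S3: not dominated (best tuition).
S4: not dominated.
S5: dominated by S6 (duration 5≤6, tuition 63≤70, stipend 41≥28, ranking 28≤61).
S6: not dominated.
S7: not dominated (best stipend).
S8: not dominated (best duration).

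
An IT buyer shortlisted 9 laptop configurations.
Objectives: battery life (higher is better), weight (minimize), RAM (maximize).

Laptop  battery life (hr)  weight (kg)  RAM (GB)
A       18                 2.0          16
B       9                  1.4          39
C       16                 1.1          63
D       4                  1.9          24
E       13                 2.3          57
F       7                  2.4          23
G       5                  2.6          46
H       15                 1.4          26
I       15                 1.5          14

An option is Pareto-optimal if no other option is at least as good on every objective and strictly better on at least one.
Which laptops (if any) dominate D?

B: battery life 9≥4, weight 1.4≤1.9, RAM 39≥24 — dominates D.
C: battery life 16≥4, weight 1.1≤1.9, RAM 63≥24 — dominates D.
H: battery life 15≥4, weight 1.4≤1.9, RAM 26≥24 — dominates D.
Others (A, E, F, G, I) are each worse than D on at least one objective.

B, C, H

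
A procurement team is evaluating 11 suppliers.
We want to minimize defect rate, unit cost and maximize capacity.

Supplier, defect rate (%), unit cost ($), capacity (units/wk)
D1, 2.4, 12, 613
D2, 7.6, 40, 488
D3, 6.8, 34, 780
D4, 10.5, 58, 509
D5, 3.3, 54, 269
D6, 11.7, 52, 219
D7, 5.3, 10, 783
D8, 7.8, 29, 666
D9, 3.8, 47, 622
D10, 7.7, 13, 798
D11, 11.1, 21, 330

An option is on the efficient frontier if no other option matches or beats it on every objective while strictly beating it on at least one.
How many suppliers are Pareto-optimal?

D1: not dominated (best defect rate).
D2: dominated by D1 (defect rate 2.4≤7.6, unit cost 12≤40, capacity 613≥488).
D3: dominated by D7 (defect rate 5.3≤6.8, unit cost 10≤34, capacity 783≥780).
D4: dominated by D1 (defect rate 2.4≤10.5, unit cost 12≤58, capacity 613≥509).
D5: dominated by D1 (defect rate 2.4≤3.3, unit cost 12≤54, capacity 613≥269).
D6: dominated by D1 (defect rate 2.4≤11.7, unit cost 12≤52, capacity 613≥219).
D7: not dominated (best unit cost).
D8: dominated by D7 (defect rate 5.3≤7.8, unit cost 10≤29, capacity 783≥666).
D9: not dominated.
D10: not dominated (best capacity).
D11: dominated by D1 (defect rate 2.4≤11.1, unit cost 12≤21, capacity 613≥330).
Pareto-optimal: D1, D7, D9, D10 → 4.

4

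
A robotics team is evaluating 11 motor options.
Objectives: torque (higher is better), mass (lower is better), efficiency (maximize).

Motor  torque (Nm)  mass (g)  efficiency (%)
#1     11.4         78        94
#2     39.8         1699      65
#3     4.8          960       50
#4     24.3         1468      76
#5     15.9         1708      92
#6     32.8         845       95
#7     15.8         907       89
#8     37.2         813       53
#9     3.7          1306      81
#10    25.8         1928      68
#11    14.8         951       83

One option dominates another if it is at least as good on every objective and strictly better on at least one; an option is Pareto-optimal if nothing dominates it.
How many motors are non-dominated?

#1: not dominated (best mass).
#2: not dominated (best torque).
#3: dominated by #1 (torque 11.4≥4.8, mass 78≤960, efficiency 94≥50).
#4: dominated by #6 (torque 32.8≥24.3, mass 845≤1468, efficiency 95≥76).
#5: dominated by #6 (torque 32.8≥15.9, mass 845≤1708, efficiency 95≥92).
#6: not dominated (best efficiency).
#7: dominated by #6 (torque 32.8≥15.8, mass 845≤907, efficiency 95≥89).
#8: not dominated.
#9: dominated by #1 (torque 11.4≥3.7, mass 78≤1306, efficiency 94≥81).
#10: dominated by #6 (torque 32.8≥25.8, mass 845≤1928, efficiency 95≥68).
#11: dominated by #6 (torque 32.8≥14.8, mass 845≤951, efficiency 95≥83).
Pareto-optimal: #1, #2, #6, #8 → 4.

4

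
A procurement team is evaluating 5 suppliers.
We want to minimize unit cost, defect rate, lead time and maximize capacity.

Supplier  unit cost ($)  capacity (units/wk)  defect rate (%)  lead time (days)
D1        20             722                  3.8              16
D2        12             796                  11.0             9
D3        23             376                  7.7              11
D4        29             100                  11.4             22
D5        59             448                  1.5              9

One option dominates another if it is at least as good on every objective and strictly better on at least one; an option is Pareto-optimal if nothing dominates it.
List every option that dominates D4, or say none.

D1, D2, D3

D1: unit cost 20≤29, capacity 722≥100, defect rate 3.8≤11.4, lead time 16≤22 — dominates D4.
D2: unit cost 12≤29, capacity 796≥100, defect rate 11.0≤11.4, lead time 9≤22 — dominates D4.
D3: unit cost 23≤29, capacity 376≥100, defect rate 7.7≤11.4, lead time 11≤22 — dominates D4.
Others (D5) are each worse than D4 on at least one objective.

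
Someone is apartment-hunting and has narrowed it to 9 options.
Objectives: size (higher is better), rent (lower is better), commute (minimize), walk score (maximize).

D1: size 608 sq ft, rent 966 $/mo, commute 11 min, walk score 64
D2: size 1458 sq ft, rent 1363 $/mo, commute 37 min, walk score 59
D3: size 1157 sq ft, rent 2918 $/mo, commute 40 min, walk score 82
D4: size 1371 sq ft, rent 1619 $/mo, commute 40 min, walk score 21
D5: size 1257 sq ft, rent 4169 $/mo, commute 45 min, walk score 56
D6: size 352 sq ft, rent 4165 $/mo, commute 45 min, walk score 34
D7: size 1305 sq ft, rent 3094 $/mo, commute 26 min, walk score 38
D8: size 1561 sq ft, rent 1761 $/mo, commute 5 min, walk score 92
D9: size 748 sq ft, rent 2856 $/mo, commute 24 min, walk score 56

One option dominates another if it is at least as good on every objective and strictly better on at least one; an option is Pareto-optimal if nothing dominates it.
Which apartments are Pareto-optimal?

D1: not dominated (best rent).
D2: not dominated.
D3: dominated by D8 (size 1561≥1157, rent 1761≤2918, commute 5≤40, walk score 92≥82).
D4: dominated by D2 (size 1458≥1371, rent 1363≤1619, commute 37≤40, walk score 59≥21).
D5: dominated by D2 (size 1458≥1257, rent 1363≤4169, commute 37≤45, walk score 59≥56).
D6: dominated by D1 (size 608≥352, rent 966≤4165, commute 11≤45, walk score 64≥34).
D7: dominated by D8 (size 1561≥1305, rent 1761≤3094, commute 5≤26, walk score 92≥38).
D8: not dominated (best size).
D9: dominated by D8 (size 1561≥748, rent 1761≤2856, commute 5≤24, walk score 92≥56).

D1, D2, D8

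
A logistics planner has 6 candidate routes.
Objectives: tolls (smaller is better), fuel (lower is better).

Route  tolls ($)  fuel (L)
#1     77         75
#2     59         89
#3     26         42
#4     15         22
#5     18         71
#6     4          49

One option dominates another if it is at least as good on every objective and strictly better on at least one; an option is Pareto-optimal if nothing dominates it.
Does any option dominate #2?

Yes

#3 vs #2: tolls 26≤59, fuel 42≤89 — #3 is at least as good on every objective and strictly better on at least one, so #3 dominates #2.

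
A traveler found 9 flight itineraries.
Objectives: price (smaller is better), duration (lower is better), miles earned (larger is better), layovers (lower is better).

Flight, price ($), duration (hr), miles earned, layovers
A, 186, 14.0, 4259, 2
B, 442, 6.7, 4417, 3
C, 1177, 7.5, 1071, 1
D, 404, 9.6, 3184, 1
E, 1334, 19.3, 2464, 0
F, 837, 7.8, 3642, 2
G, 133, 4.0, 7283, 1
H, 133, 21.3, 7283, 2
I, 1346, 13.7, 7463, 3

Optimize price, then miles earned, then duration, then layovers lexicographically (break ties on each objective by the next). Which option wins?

G

First minimize price: best is 133, kept {G, H}.
Then maximize miles earned: best is 7283, kept {G, H}.
Then minimize duration: best is 4.0, kept {G}.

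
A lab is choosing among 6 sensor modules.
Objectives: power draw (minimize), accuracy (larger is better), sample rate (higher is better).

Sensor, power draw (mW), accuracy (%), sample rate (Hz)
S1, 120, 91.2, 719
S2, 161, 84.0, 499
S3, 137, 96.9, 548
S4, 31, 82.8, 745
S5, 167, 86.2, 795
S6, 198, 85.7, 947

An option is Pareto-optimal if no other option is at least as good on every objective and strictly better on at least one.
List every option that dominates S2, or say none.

S1: power draw 120≤161, accuracy 91.2≥84.0, sample rate 719≥499 — dominates S2.
S3: power draw 137≤161, accuracy 96.9≥84.0, sample rate 548≥499 — dominates S2.
Others (S4, S5, S6) are each worse than S2 on at least one objective.

S1, S3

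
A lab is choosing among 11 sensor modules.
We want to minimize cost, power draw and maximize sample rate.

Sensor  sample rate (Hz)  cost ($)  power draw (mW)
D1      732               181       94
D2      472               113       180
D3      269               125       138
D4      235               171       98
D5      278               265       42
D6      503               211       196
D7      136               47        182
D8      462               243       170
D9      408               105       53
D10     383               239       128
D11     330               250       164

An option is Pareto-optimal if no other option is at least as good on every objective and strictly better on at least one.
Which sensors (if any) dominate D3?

D9

D9: sample rate 408≥269, cost 105≤125, power draw 53≤138 — dominates D3.
Others (D1, D2, D4, D5, D6, D7, D8, D10, D11) are each worse than D3 on at least one objective.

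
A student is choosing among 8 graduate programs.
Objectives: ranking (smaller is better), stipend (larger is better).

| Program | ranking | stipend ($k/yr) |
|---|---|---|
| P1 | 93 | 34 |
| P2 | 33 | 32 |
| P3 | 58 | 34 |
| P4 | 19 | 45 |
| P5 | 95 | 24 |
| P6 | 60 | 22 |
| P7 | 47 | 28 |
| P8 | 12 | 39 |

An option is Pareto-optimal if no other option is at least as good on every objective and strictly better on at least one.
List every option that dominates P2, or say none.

P4: ranking 19≤33, stipend 45≥32 — dominates P2.
P8: ranking 12≤33, stipend 39≥32 — dominates P2.
Others (P1, P3, P5, P6, P7) are each worse than P2 on at least one objective.

P4, P8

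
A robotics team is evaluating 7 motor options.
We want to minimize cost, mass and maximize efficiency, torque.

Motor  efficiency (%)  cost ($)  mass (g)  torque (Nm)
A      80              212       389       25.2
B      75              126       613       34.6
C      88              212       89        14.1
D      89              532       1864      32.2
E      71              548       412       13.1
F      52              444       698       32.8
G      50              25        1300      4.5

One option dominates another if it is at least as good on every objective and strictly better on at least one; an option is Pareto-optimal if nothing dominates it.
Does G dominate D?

G vs D: G is worse on efficiency (50 vs 89), so it does not dominate D.

No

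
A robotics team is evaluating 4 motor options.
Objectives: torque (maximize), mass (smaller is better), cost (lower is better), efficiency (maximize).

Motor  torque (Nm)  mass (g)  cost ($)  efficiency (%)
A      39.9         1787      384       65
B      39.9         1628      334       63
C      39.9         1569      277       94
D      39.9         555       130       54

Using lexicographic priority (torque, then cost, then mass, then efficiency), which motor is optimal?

First maximize torque: best is 39.9, kept {A, B, C, D}.
Then minimize cost: best is 130, kept {D}.

D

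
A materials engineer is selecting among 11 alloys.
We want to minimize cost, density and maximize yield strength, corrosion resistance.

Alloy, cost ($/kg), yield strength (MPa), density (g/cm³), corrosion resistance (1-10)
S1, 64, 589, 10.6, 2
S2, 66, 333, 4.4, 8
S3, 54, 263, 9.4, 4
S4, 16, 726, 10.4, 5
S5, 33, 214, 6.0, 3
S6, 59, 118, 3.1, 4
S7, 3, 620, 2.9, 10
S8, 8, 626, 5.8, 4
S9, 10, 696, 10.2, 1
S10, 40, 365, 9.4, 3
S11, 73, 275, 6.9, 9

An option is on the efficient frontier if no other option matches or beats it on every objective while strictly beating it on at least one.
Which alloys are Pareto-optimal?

S4, S7, S8, S9

S1: dominated by S4 (cost 16≤64, yield strength 726≥589, density 10.4≤10.6, corrosion resistance 5≥2).
S2: dominated by S7 (cost 3≤66, yield strength 620≥333, density 2.9≤4.4, corrosion resistance 10≥8).
S3: dominated by S7 (cost 3≤54, yield strength 620≥263, density 2.9≤9.4, corrosion resistance 10≥4).
S4: not dominated (best yield strength).
S5: dominated by S7 (cost 3≤33, yield strength 620≥214, density 2.9≤6.0, corrosion resistance 10≥3).
S6: dominated by S7 (cost 3≤59, yield strength 620≥118, density 2.9≤3.1, corrosion resistance 10≥4).
S7: not dominated (best cost).
S8: not dominated.
S9: not dominated.
S10: dominated by S7 (cost 3≤40, yield strength 620≥365, density 2.9≤9.4, corrosion resistance 10≥3).
S11: dominated by S7 (cost 3≤73, yield strength 620≥275, density 2.9≤6.9, corrosion resistance 10≥9).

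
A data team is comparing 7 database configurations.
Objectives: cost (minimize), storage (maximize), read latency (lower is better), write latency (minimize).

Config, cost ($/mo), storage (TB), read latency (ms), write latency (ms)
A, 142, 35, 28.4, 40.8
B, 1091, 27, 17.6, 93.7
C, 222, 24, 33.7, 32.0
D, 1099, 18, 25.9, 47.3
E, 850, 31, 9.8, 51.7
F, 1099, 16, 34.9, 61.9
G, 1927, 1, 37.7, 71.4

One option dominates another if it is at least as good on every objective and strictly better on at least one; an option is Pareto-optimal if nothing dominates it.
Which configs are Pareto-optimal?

A, C, D, E

A: not dominated (best cost).
B: dominated by E (cost 850≤1091, storage 31≥27, read latency 9.8≤17.6, write latency 51.7≤93.7).
C: not dominated (best write latency).
D: not dominated.
E: not dominated (best read latency).
F: dominated by A (cost 142≤1099, storage 35≥16, read latency 28.4≤34.9, write latency 40.8≤61.9).
G: dominated by A (cost 142≤1927, storage 35≥1, read latency 28.4≤37.7, write latency 40.8≤71.4).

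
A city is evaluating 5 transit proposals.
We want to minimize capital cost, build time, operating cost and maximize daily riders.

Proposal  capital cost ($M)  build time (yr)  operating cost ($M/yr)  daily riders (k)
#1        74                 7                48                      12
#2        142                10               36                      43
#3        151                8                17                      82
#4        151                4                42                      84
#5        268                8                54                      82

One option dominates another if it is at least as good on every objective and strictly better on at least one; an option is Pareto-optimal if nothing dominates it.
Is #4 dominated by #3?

No

#3 vs #4: #3 is worse on build time (8 vs 4), so it does not dominate #4.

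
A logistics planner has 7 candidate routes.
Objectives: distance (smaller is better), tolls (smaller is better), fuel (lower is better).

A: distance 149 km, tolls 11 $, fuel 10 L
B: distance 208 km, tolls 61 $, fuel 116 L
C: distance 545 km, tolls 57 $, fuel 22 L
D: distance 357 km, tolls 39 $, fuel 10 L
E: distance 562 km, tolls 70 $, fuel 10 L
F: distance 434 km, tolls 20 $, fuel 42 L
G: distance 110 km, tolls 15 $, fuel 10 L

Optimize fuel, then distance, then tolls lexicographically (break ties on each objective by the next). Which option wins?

First minimize fuel: best is 10, kept {A, D, E, G}.
Then minimize distance: best is 110, kept {G}.

G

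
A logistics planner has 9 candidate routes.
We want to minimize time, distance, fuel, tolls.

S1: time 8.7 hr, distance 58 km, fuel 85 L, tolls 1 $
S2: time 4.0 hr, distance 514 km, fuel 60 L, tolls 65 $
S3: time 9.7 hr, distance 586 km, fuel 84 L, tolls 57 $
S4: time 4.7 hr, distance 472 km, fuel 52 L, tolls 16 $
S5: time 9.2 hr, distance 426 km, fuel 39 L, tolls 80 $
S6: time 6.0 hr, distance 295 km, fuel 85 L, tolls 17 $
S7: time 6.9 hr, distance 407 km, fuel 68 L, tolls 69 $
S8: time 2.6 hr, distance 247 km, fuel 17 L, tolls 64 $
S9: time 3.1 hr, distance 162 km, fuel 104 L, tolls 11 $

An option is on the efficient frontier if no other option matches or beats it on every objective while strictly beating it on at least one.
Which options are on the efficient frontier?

S1: not dominated (best distance).
S2: dominated by S8 (time 2.6≤4.0, distance 247≤514, fuel 17≤60, tolls 64≤65).
S3: dominated by S4 (time 4.7≤9.7, distance 472≤586, fuel 52≤84, tolls 16≤57).
S4: not dominated.
S5: dominated by S8 (time 2.6≤9.2, distance 247≤426, fuel 17≤39, tolls 64≤80).
S6: not dominated.
S7: dominated by S8 (time 2.6≤6.9, distance 247≤407, fuel 17≤68, tolls 64≤69).
S8: not dominated (best time).
S9: not dominated.

S1, S4, S6, S8, S9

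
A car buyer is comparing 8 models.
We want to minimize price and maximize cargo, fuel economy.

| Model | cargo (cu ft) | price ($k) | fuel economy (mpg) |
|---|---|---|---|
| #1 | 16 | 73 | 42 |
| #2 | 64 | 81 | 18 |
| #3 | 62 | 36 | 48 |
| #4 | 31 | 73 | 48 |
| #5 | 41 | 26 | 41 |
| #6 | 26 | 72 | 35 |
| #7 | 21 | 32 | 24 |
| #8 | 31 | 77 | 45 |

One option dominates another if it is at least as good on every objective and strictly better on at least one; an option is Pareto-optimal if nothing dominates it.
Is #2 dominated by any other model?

No

#1: worse on cargo (16 vs 64).
#3: worse on cargo (62 vs 64).
#4: worse on cargo (31 vs 64).
#5: worse on cargo (41 vs 64).
#6: worse on cargo (26 vs 64).
#7: worse on cargo (21 vs 64).
#8: worse on cargo (31 vs 64).
No option is at least as good as #2 on every objective and strictly better on one.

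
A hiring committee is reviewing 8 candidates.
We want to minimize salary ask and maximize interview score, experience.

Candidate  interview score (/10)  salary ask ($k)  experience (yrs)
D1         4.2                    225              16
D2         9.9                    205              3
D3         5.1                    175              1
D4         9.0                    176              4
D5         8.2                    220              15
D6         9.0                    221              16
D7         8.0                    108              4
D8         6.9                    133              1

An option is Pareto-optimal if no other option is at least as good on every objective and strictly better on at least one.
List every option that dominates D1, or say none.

D6

D6: interview score 9.0≥4.2, salary ask 221≤225, experience 16≥16 — dominates D1.
Others (D2, D3, D4, D5, D7, D8) are each worse than D1 on at least one objective.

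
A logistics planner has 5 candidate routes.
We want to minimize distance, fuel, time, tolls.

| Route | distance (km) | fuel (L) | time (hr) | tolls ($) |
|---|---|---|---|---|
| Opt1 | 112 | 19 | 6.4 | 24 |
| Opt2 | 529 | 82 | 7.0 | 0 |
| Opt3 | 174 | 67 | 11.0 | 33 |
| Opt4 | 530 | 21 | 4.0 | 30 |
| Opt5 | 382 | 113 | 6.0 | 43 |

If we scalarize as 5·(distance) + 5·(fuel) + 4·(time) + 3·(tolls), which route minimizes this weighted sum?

Opt1

Opt1: 5·112 + 5·19 + 4·6.4 + 3·24 = 752.6
Opt2: 5·529 + 5·82 + 4·7.0 + 3·0 = 3083.0
Opt3: 5·174 + 5·67 + 4·11.0 + 3·33 = 1348.0
Opt4: 5·530 + 5·21 + 4·4.0 + 3·30 = 2861.0
Opt5: 5·382 + 5·113 + 4·6.0 + 3·43 = 2628.0
Lowest: Opt1 at 752.6.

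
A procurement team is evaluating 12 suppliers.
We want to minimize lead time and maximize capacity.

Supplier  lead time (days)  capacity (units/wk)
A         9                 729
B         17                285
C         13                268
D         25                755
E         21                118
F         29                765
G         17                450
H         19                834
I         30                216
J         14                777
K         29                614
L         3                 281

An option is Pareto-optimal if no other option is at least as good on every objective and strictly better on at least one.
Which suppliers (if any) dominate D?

H, J

H: lead time 19≤25, capacity 834≥755 — dominates D.
J: lead time 14≤25, capacity 777≥755 — dominates D.
Others (A, B, C, E, F, G, I, K, L) are each worse than D on at least one objective.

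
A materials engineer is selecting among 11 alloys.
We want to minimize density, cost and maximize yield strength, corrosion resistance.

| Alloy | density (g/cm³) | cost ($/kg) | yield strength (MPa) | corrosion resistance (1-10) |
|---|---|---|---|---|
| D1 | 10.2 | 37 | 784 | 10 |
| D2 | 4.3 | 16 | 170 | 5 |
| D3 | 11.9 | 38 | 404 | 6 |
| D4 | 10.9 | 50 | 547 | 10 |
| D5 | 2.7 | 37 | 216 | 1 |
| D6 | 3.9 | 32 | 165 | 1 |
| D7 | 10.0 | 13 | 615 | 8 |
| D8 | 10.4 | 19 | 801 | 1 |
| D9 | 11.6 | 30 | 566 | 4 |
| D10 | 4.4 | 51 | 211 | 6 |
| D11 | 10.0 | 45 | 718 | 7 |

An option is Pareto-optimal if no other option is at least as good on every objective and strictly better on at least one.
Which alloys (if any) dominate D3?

D1, D7

D1: density 10.2≤11.9, cost 37≤38, yield strength 784≥404, corrosion resistance 10≥6 — dominates D3.
D7: density 10.0≤11.9, cost 13≤38, yield strength 615≥404, corrosion resistance 8≥6 — dominates D3.
Others (D2, D4, D5, D6, D8, D9, D10, D11) are each worse than D3 on at least one objective.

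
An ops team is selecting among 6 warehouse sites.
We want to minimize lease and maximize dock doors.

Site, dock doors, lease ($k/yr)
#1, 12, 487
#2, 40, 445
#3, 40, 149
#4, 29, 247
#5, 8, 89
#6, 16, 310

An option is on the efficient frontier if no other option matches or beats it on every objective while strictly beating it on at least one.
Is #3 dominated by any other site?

#1: worse on dock doors (12 vs 40).
#2: worse on lease (445 vs 149).
#4: worse on dock doors (29 vs 40).
#5: worse on dock doors (8 vs 40).
#6: worse on dock doors (16 vs 40).
No option is at least as good as #3 on every objective and strictly better on one.

No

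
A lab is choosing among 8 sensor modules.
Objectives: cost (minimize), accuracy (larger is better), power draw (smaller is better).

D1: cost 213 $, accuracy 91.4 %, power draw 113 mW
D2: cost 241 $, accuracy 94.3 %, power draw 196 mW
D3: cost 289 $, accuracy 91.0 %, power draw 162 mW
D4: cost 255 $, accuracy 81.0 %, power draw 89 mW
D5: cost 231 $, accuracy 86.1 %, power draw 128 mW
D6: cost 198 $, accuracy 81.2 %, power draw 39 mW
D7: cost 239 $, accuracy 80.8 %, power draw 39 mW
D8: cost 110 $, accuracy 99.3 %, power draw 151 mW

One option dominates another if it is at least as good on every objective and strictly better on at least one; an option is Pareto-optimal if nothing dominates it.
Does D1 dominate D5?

D1 vs D5: cost 213≤231, accuracy 91.4≥86.1, power draw 113≤128 — D1 is at least as good on every objective with at least one strict improvement.

Yes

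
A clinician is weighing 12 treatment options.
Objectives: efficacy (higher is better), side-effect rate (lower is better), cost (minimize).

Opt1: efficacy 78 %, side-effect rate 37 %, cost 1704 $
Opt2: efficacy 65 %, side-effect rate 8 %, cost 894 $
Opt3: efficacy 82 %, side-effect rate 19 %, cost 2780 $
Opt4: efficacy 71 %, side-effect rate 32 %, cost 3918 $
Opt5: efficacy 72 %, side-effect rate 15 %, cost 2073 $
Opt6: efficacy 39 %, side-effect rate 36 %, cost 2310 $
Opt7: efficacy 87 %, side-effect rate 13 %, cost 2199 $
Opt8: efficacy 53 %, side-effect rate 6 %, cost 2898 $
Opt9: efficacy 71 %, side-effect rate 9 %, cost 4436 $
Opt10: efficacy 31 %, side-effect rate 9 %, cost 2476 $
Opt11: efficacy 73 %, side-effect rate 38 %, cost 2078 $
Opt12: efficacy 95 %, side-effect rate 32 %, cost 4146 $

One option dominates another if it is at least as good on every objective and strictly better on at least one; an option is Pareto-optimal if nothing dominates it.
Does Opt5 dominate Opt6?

Opt5 vs Opt6: efficacy 72≥39, side-effect rate 15≤36, cost 2073≤2310 — Opt5 is at least as good on every objective with at least one strict improvement.

Yes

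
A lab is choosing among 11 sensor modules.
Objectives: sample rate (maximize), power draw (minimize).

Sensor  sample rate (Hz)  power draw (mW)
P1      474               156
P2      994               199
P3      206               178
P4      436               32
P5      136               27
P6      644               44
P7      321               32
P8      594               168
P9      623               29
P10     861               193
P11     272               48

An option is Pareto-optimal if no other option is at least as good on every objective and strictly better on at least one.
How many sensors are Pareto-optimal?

P1: dominated by P6 (sample rate 644≥474, power draw 44≤156).
P2: not dominated (best sample rate).
P3: dominated by P1 (sample rate 474≥206, power draw 156≤178).
P4: dominated by P9 (sample rate 623≥436, power draw 29≤32).
P5: not dominated (best power draw).
P6: not dominated.
P7: dominated by P4 (sample rate 436≥321, power draw 32≤32).
P8: dominated by P6 (sample rate 644≥594, power draw 44≤168).
P9: not dominated.
P10: not dominated.
P11: dominated by P4 (sample rate 436≥272, power draw 32≤48).
Pareto-optimal: P2, P5, P6, P9, P10 → 5.

5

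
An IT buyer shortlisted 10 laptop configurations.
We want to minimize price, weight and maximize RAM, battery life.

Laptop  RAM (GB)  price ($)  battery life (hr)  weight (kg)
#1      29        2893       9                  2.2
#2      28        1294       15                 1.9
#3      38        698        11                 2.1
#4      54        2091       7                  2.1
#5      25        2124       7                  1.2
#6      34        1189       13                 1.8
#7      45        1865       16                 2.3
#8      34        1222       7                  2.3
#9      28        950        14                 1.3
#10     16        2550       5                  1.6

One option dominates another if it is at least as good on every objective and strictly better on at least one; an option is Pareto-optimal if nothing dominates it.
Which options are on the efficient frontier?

#2, #3, #4, #5, #6, #7, #9

#1: dominated by #3 (RAM 38≥29, price 698≤2893, battery life 11≥9, weight 2.1≤2.2).
#2: not dominated.
#3: not dominated (best price).
#4: not dominated (best RAM).
#5: not dominated (best weight).
#6: not dominated.
#7: not dominated (best battery life).
#8: dominated by #3 (RAM 38≥34, price 698≤1222, battery life 11≥7, weight 2.1≤2.3).
#9: not dominated.
#10: dominated by #5 (RAM 25≥16, price 2124≤2550, battery life 7≥5, weight 1.2≤1.6).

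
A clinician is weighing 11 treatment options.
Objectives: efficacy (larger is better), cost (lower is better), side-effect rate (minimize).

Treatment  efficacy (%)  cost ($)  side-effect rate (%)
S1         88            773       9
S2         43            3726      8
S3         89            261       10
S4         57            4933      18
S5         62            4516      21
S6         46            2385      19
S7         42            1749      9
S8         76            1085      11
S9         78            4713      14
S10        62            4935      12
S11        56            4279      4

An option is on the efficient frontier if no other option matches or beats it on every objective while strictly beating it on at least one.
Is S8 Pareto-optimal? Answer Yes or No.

No

S1 vs S8: efficacy 88≥76, cost 773≤1085, side-effect rate 9≤11 — S1 is at least as good on every objective and strictly better on at least one, so S1 dominates S8.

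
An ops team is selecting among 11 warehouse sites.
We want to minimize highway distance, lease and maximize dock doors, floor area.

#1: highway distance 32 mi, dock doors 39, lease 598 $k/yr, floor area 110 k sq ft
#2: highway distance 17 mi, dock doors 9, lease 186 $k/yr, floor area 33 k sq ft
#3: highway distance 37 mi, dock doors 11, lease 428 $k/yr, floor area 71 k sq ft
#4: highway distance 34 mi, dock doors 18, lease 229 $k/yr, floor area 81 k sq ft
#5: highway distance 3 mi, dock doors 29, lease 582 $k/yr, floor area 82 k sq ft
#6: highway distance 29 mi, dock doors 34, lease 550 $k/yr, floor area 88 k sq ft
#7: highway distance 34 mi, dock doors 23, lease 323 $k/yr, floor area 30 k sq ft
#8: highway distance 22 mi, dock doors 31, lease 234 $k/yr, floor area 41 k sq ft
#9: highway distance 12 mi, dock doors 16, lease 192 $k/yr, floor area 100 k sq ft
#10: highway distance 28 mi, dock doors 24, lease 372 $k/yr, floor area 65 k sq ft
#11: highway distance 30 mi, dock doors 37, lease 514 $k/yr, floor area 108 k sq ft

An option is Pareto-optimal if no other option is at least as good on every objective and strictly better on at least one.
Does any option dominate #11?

No

#1: worse on highway distance (32 vs 30).
#2: worse on dock doors (9 vs 37).
#3: worse on highway distance (37 vs 30).
#4: worse on highway distance (34 vs 30).
#5: worse on dock doors (29 vs 37).
#6: worse on dock doors (34 vs 37).
#7: worse on highway distance (34 vs 30).
#8: worse on dock doors (31 vs 37).
#9: worse on dock doors (16 vs 37).
#10: worse on dock doors (24 vs 37).
No option is at least as good as #11 on every objective and strictly better on one.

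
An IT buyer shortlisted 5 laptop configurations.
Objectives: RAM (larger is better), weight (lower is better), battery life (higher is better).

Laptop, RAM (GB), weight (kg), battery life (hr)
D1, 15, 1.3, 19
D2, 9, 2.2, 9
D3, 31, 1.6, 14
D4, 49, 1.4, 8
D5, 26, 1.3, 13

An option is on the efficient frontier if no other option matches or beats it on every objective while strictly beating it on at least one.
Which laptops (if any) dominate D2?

D1, D3, D5

D1: RAM 15≥9, weight 1.3≤2.2, battery life 19≥9 — dominates D2.
D3: RAM 31≥9, weight 1.6≤2.2, battery life 14≥9 — dominates D2.
D5: RAM 26≥9, weight 1.3≤2.2, battery life 13≥9 — dominates D2.
Others (D4) are each worse than D2 on at least one objective.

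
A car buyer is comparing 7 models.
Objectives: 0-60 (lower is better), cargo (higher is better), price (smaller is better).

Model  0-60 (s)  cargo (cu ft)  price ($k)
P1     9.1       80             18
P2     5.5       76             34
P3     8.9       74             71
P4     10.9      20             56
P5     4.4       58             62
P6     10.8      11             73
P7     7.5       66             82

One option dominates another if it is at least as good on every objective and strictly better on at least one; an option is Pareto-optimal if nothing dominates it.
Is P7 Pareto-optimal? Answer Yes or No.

No

P2 vs P7: 0-60 5.5≤7.5, cargo 76≥66, price 34≤82 — P2 is at least as good on every objective and strictly better on at least one, so P2 dominates P7.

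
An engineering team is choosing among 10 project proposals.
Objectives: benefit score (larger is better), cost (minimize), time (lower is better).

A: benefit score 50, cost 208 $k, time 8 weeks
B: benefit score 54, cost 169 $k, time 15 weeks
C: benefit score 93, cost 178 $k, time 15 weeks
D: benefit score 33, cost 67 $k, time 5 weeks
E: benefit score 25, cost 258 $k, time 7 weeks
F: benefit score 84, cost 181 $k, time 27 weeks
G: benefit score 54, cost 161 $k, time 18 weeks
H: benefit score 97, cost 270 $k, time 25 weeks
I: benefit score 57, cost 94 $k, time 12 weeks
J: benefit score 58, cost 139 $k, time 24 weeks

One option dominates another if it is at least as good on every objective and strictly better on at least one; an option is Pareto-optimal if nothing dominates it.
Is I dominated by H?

H vs I: H is worse on cost (270 vs 94), so it does not dominate I.

No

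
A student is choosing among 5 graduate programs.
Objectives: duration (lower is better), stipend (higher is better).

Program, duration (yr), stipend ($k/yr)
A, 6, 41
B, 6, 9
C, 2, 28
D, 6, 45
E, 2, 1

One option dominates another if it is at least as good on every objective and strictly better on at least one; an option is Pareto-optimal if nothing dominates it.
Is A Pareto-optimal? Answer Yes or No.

D vs A: duration 6≤6, stipend 45≥41 — D is at least as good on every objective and strictly better on at least one, so D dominates A.

No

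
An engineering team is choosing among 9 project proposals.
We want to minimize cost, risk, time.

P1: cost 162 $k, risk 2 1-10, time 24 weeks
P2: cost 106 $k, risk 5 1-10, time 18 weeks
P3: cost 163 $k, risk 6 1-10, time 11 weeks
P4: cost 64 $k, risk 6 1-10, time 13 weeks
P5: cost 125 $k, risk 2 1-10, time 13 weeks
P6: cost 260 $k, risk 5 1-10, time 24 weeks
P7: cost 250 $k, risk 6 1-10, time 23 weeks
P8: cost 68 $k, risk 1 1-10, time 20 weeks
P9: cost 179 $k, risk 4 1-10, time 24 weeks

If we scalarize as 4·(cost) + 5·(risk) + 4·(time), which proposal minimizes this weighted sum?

P4

P1: 4·162 + 5·2 + 4·24 = 754
P2: 4·106 + 5·5 + 4·18 = 521
P3: 4·163 + 5·6 + 4·11 = 726
P4: 4·64 + 5·6 + 4·13 = 338
P5: 4·125 + 5·2 + 4·13 = 562
P6: 4·260 + 5·5 + 4·24 = 1161
P7: 4·250 + 5·6 + 4·23 = 1122
P8: 4·68 + 5·1 + 4·20 = 357
P9: 4·179 + 5·4 + 4·24 = 832
Lowest: P4 at 338.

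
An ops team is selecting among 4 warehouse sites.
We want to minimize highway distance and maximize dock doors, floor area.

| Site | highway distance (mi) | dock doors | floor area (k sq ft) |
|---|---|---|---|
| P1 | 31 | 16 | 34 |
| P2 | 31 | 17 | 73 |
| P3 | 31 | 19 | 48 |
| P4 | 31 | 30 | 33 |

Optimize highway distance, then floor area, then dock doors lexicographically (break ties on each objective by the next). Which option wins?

First minimize highway distance: best is 31, kept {P1, P2, P3, P4}.
Then maximize floor area: best is 73, kept {P2}.

P2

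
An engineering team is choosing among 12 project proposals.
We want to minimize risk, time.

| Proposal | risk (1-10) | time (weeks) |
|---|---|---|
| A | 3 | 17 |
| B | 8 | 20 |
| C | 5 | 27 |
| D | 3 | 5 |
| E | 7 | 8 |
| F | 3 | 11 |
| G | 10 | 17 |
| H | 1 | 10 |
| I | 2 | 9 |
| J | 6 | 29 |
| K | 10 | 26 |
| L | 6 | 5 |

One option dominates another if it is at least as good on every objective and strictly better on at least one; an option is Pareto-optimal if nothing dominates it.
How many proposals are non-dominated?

3

A: dominated by D (risk 3≤3, time 5≤17).
B: dominated by A (risk 3≤8, time 17≤20).
C: dominated by A (risk 3≤5, time 17≤27).
D: not dominated.
E: dominated by D (risk 3≤7, time 5≤8).
F: dominated by D (risk 3≤3, time 5≤11).
G: dominated by A (risk 3≤10, time 17≤17).
H: not dominated (best risk).
I: not dominated.
J: dominated by A (risk 3≤6, time 17≤29).
K: dominated by A (risk 3≤10, time 17≤26).
L: dominated by D (risk 3≤6, time 5≤5).
Pareto-optimal: D, H, I → 3.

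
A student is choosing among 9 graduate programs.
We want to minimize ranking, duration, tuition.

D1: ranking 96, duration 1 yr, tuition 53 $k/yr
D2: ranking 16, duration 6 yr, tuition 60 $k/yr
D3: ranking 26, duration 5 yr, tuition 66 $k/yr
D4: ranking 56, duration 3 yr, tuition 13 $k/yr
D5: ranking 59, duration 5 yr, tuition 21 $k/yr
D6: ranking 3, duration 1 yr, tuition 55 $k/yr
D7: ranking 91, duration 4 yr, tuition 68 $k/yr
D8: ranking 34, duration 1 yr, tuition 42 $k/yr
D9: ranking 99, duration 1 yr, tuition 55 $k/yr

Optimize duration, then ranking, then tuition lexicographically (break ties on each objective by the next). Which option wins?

First minimize duration: best is 1, kept {D1, D6, D8, D9}.
Then minimize ranking: best is 3, kept {D6}.

D6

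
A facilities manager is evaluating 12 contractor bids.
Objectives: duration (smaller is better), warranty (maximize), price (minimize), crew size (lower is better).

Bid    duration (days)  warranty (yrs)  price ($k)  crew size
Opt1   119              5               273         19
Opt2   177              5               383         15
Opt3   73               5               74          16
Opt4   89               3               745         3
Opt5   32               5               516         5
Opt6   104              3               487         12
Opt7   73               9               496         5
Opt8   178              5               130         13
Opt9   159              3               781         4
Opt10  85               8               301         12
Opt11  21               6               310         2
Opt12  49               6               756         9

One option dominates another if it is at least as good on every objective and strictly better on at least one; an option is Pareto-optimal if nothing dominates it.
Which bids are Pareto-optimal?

Opt3, Opt7, Opt8, Opt10, Opt11

Opt1: dominated by Opt3 (duration 73≤119, warranty 5≥5, price 74≤273, crew size 16≤19).
Opt2: dominated by Opt10 (duration 85≤177, warranty 8≥5, price 301≤383, crew size 12≤15).
Opt3: not dominated (best price).
Opt4: dominated by Opt11 (duration 21≤89, warranty 6≥3, price 310≤745, crew size 2≤3).
Opt5: dominated by Opt11 (duration 21≤32, warranty 6≥5, price 310≤516, crew size 2≤5).
Opt6: dominated by Opt10 (duration 85≤104, warranty 8≥3, price 301≤487, crew size 12≤12).
Opt7: not dominated (best warranty).
Opt8: not dominated.
Opt9: dominated by Opt4 (duration 89≤159, warranty 3≥3, price 745≤781, crew size 3≤4).
Opt10: not dominated.
Opt11: not dominated (best duration).
Opt12: dominated by Opt11 (duration 21≤49, warranty 6≥6, price 310≤756, crew size 2≤9).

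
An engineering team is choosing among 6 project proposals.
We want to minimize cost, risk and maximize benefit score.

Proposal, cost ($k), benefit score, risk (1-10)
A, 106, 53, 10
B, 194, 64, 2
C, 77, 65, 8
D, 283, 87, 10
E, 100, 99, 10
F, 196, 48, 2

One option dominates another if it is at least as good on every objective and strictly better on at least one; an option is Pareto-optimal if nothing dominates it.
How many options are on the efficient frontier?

A: dominated by C (cost 77≤106, benefit score 65≥53, risk 8≤10).
B: not dominated.
C: not dominated (best cost).
D: dominated by E (cost 100≤283, benefit score 99≥87, risk 10≤10).
E: not dominated (best benefit score).
F: dominated by B (cost 194≤196, benefit score 64≥48, risk 2≤2).
Pareto-optimal: B, C, E → 3.

3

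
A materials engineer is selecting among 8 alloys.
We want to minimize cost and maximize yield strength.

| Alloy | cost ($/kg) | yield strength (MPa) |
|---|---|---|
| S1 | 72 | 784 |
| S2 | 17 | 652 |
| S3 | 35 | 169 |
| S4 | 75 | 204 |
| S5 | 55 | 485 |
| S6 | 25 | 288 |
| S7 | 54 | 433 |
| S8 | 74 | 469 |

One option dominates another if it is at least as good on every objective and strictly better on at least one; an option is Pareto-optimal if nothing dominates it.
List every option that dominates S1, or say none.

S2: worse on yield strength (652 vs 784).
S3: worse on yield strength (169 vs 784).
S4: worse on cost (75 vs 72).
S5: worse on yield strength (485 vs 784).
S6: worse on yield strength (288 vs 784).
S7: worse on yield strength (433 vs 784).
S8: worse on cost (74 vs 72).
No option dominates S1.

none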